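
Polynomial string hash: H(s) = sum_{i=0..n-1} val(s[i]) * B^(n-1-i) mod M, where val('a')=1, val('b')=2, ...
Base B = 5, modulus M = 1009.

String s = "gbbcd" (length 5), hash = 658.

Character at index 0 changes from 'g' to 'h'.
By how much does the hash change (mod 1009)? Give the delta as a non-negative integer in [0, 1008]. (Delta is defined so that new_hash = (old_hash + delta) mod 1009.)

Delta formula: (val(new) - val(old)) * B^(n-1-k) mod M
  val('h') - val('g') = 8 - 7 = 1
  B^(n-1-k) = 5^4 mod 1009 = 625
  Delta = 1 * 625 mod 1009 = 625

Answer: 625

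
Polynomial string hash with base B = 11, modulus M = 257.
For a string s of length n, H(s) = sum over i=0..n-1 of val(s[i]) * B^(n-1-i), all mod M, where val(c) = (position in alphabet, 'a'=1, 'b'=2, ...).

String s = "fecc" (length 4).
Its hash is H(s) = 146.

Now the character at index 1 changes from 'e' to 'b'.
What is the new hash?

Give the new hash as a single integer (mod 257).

Answer: 40

Derivation:
val('e') = 5, val('b') = 2
Position k = 1, exponent = n-1-k = 2
B^2 mod M = 11^2 mod 257 = 121
Delta = (2 - 5) * 121 mod 257 = 151
New hash = (146 + 151) mod 257 = 40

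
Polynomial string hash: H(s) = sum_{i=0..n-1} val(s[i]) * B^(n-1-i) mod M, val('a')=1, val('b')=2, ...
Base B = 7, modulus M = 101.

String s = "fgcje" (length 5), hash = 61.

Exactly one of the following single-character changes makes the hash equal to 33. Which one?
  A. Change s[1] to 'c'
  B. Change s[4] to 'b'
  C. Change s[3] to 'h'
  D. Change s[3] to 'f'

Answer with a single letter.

Answer: D

Derivation:
Option A: s[1]='g'->'c', delta=(3-7)*7^3 mod 101 = 42, hash=61+42 mod 101 = 2
Option B: s[4]='e'->'b', delta=(2-5)*7^0 mod 101 = 98, hash=61+98 mod 101 = 58
Option C: s[3]='j'->'h', delta=(8-10)*7^1 mod 101 = 87, hash=61+87 mod 101 = 47
Option D: s[3]='j'->'f', delta=(6-10)*7^1 mod 101 = 73, hash=61+73 mod 101 = 33 <-- target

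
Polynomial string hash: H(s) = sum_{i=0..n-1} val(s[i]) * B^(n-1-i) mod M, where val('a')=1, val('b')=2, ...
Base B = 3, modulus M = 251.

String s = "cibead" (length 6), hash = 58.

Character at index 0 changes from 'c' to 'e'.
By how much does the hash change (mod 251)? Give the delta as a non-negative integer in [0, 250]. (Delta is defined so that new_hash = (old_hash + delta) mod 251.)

Delta formula: (val(new) - val(old)) * B^(n-1-k) mod M
  val('e') - val('c') = 5 - 3 = 2
  B^(n-1-k) = 3^5 mod 251 = 243
  Delta = 2 * 243 mod 251 = 235

Answer: 235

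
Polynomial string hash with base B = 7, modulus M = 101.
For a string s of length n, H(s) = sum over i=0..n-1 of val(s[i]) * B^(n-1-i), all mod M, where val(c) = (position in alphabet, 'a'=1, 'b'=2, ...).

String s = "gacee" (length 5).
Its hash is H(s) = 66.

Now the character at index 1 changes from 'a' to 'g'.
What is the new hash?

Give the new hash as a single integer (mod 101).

Answer: 3

Derivation:
val('a') = 1, val('g') = 7
Position k = 1, exponent = n-1-k = 3
B^3 mod M = 7^3 mod 101 = 40
Delta = (7 - 1) * 40 mod 101 = 38
New hash = (66 + 38) mod 101 = 3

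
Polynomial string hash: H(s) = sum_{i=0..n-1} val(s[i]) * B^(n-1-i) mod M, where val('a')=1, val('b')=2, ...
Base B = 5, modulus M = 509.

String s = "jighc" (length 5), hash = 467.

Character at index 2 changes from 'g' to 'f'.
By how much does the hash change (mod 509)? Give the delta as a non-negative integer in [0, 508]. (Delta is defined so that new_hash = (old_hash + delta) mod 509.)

Delta formula: (val(new) - val(old)) * B^(n-1-k) mod M
  val('f') - val('g') = 6 - 7 = -1
  B^(n-1-k) = 5^2 mod 509 = 25
  Delta = -1 * 25 mod 509 = 484

Answer: 484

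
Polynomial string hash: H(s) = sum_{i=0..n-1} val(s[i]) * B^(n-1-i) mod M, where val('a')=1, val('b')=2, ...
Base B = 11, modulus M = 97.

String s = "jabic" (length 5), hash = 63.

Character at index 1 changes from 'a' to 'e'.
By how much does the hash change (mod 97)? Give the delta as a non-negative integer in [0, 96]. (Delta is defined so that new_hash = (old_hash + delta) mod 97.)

Answer: 86

Derivation:
Delta formula: (val(new) - val(old)) * B^(n-1-k) mod M
  val('e') - val('a') = 5 - 1 = 4
  B^(n-1-k) = 11^3 mod 97 = 70
  Delta = 4 * 70 mod 97 = 86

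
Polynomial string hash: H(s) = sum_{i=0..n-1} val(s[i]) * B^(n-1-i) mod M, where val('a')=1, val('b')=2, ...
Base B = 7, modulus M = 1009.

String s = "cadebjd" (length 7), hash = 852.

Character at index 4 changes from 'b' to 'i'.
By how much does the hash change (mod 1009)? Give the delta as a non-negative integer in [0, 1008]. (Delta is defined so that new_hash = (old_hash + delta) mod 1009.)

Delta formula: (val(new) - val(old)) * B^(n-1-k) mod M
  val('i') - val('b') = 9 - 2 = 7
  B^(n-1-k) = 7^2 mod 1009 = 49
  Delta = 7 * 49 mod 1009 = 343

Answer: 343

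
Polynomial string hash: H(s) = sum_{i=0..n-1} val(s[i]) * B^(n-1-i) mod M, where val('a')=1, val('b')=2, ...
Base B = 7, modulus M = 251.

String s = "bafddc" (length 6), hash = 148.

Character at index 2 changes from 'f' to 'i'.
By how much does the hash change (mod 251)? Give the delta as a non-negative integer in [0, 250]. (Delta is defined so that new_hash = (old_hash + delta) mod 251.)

Delta formula: (val(new) - val(old)) * B^(n-1-k) mod M
  val('i') - val('f') = 9 - 6 = 3
  B^(n-1-k) = 7^3 mod 251 = 92
  Delta = 3 * 92 mod 251 = 25

Answer: 25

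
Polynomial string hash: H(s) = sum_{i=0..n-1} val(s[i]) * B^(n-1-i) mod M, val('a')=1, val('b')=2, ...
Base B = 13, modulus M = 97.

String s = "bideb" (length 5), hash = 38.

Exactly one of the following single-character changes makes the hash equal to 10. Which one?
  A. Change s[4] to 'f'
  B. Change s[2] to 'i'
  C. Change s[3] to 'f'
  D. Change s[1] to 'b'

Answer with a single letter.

Option A: s[4]='b'->'f', delta=(6-2)*13^0 mod 97 = 4, hash=38+4 mod 97 = 42
Option B: s[2]='d'->'i', delta=(9-4)*13^2 mod 97 = 69, hash=38+69 mod 97 = 10 <-- target
Option C: s[3]='e'->'f', delta=(6-5)*13^1 mod 97 = 13, hash=38+13 mod 97 = 51
Option D: s[1]='i'->'b', delta=(2-9)*13^3 mod 97 = 44, hash=38+44 mod 97 = 82

Answer: B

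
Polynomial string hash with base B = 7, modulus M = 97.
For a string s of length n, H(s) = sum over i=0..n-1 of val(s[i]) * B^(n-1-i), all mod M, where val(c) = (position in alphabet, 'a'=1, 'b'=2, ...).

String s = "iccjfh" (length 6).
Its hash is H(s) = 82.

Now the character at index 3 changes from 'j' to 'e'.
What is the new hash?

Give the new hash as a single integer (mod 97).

val('j') = 10, val('e') = 5
Position k = 3, exponent = n-1-k = 2
B^2 mod M = 7^2 mod 97 = 49
Delta = (5 - 10) * 49 mod 97 = 46
New hash = (82 + 46) mod 97 = 31

Answer: 31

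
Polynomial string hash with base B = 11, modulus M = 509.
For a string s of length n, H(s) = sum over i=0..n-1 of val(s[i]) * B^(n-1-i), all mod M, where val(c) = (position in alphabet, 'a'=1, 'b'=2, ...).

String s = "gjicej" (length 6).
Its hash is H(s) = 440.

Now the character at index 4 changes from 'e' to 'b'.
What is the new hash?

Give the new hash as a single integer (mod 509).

val('e') = 5, val('b') = 2
Position k = 4, exponent = n-1-k = 1
B^1 mod M = 11^1 mod 509 = 11
Delta = (2 - 5) * 11 mod 509 = 476
New hash = (440 + 476) mod 509 = 407

Answer: 407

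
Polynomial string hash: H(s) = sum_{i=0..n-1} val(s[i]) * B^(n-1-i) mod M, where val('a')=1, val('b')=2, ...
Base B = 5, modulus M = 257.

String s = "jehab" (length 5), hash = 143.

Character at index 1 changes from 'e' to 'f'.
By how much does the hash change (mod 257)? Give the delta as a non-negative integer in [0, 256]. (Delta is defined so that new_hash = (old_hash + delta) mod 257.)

Delta formula: (val(new) - val(old)) * B^(n-1-k) mod M
  val('f') - val('e') = 6 - 5 = 1
  B^(n-1-k) = 5^3 mod 257 = 125
  Delta = 1 * 125 mod 257 = 125

Answer: 125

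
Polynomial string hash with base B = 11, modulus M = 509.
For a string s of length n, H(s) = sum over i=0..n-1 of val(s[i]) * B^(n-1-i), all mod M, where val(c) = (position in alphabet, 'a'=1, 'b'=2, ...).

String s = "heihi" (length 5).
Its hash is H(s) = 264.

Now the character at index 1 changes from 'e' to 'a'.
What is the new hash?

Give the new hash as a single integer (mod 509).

Answer: 30

Derivation:
val('e') = 5, val('a') = 1
Position k = 1, exponent = n-1-k = 3
B^3 mod M = 11^3 mod 509 = 313
Delta = (1 - 5) * 313 mod 509 = 275
New hash = (264 + 275) mod 509 = 30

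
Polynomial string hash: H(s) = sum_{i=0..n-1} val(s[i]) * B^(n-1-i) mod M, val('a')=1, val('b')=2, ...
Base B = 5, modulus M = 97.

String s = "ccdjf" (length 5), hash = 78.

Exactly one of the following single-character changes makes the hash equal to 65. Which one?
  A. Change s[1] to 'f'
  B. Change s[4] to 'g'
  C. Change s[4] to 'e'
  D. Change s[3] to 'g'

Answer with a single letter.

Option A: s[1]='c'->'f', delta=(6-3)*5^3 mod 97 = 84, hash=78+84 mod 97 = 65 <-- target
Option B: s[4]='f'->'g', delta=(7-6)*5^0 mod 97 = 1, hash=78+1 mod 97 = 79
Option C: s[4]='f'->'e', delta=(5-6)*5^0 mod 97 = 96, hash=78+96 mod 97 = 77
Option D: s[3]='j'->'g', delta=(7-10)*5^1 mod 97 = 82, hash=78+82 mod 97 = 63

Answer: A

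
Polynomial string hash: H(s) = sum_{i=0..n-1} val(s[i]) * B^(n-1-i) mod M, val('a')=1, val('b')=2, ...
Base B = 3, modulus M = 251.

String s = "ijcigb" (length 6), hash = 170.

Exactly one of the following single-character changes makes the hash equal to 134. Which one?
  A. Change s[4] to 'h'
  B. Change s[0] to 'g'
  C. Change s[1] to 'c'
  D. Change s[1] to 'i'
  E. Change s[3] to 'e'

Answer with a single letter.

Option A: s[4]='g'->'h', delta=(8-7)*3^1 mod 251 = 3, hash=170+3 mod 251 = 173
Option B: s[0]='i'->'g', delta=(7-9)*3^5 mod 251 = 16, hash=170+16 mod 251 = 186
Option C: s[1]='j'->'c', delta=(3-10)*3^4 mod 251 = 186, hash=170+186 mod 251 = 105
Option D: s[1]='j'->'i', delta=(9-10)*3^4 mod 251 = 170, hash=170+170 mod 251 = 89
Option E: s[3]='i'->'e', delta=(5-9)*3^2 mod 251 = 215, hash=170+215 mod 251 = 134 <-- target

Answer: E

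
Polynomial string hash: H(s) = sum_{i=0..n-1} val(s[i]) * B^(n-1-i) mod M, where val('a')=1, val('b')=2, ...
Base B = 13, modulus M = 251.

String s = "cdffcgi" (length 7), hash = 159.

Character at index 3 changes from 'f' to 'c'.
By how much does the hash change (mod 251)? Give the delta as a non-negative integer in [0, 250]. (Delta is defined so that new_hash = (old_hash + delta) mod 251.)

Delta formula: (val(new) - val(old)) * B^(n-1-k) mod M
  val('c') - val('f') = 3 - 6 = -3
  B^(n-1-k) = 13^3 mod 251 = 189
  Delta = -3 * 189 mod 251 = 186

Answer: 186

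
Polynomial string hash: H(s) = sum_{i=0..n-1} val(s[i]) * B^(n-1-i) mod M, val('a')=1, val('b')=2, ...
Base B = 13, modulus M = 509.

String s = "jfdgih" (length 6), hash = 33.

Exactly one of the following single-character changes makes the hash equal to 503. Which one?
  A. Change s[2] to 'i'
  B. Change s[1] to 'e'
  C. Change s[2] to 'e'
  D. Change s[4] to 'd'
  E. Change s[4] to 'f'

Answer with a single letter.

Answer: E

Derivation:
Option A: s[2]='d'->'i', delta=(9-4)*13^3 mod 509 = 296, hash=33+296 mod 509 = 329
Option B: s[1]='f'->'e', delta=(5-6)*13^4 mod 509 = 452, hash=33+452 mod 509 = 485
Option C: s[2]='d'->'e', delta=(5-4)*13^3 mod 509 = 161, hash=33+161 mod 509 = 194
Option D: s[4]='i'->'d', delta=(4-9)*13^1 mod 509 = 444, hash=33+444 mod 509 = 477
Option E: s[4]='i'->'f', delta=(6-9)*13^1 mod 509 = 470, hash=33+470 mod 509 = 503 <-- target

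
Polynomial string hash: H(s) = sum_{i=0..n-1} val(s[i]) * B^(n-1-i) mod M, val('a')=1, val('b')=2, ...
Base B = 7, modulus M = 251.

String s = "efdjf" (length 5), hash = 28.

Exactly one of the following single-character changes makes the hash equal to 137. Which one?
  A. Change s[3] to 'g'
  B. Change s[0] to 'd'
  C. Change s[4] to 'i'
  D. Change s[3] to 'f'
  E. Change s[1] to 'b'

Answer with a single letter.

Answer: B

Derivation:
Option A: s[3]='j'->'g', delta=(7-10)*7^1 mod 251 = 230, hash=28+230 mod 251 = 7
Option B: s[0]='e'->'d', delta=(4-5)*7^4 mod 251 = 109, hash=28+109 mod 251 = 137 <-- target
Option C: s[4]='f'->'i', delta=(9-6)*7^0 mod 251 = 3, hash=28+3 mod 251 = 31
Option D: s[3]='j'->'f', delta=(6-10)*7^1 mod 251 = 223, hash=28+223 mod 251 = 0
Option E: s[1]='f'->'b', delta=(2-6)*7^3 mod 251 = 134, hash=28+134 mod 251 = 162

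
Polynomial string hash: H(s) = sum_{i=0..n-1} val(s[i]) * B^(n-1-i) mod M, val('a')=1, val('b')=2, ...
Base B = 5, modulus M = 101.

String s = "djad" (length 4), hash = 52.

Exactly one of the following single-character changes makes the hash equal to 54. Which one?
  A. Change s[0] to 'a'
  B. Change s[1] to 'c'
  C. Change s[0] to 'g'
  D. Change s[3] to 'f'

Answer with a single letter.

Answer: D

Derivation:
Option A: s[0]='d'->'a', delta=(1-4)*5^3 mod 101 = 29, hash=52+29 mod 101 = 81
Option B: s[1]='j'->'c', delta=(3-10)*5^2 mod 101 = 27, hash=52+27 mod 101 = 79
Option C: s[0]='d'->'g', delta=(7-4)*5^3 mod 101 = 72, hash=52+72 mod 101 = 23
Option D: s[3]='d'->'f', delta=(6-4)*5^0 mod 101 = 2, hash=52+2 mod 101 = 54 <-- target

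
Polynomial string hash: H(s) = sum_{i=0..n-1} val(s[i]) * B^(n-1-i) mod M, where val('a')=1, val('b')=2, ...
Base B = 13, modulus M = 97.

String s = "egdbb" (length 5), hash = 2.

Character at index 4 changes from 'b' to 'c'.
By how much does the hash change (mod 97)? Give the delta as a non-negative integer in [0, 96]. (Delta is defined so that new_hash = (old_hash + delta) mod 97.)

Answer: 1

Derivation:
Delta formula: (val(new) - val(old)) * B^(n-1-k) mod M
  val('c') - val('b') = 3 - 2 = 1
  B^(n-1-k) = 13^0 mod 97 = 1
  Delta = 1 * 1 mod 97 = 1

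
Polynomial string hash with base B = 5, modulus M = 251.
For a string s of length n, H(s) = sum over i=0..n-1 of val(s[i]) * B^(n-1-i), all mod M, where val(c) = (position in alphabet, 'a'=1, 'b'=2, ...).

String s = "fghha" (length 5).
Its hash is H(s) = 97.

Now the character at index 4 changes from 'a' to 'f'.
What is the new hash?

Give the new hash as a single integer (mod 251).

Answer: 102

Derivation:
val('a') = 1, val('f') = 6
Position k = 4, exponent = n-1-k = 0
B^0 mod M = 5^0 mod 251 = 1
Delta = (6 - 1) * 1 mod 251 = 5
New hash = (97 + 5) mod 251 = 102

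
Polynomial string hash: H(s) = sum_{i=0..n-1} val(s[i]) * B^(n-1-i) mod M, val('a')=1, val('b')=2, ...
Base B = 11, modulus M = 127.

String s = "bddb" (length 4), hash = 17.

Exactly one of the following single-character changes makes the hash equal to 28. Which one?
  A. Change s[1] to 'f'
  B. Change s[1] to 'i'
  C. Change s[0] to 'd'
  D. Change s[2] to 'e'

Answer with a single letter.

Option A: s[1]='d'->'f', delta=(6-4)*11^2 mod 127 = 115, hash=17+115 mod 127 = 5
Option B: s[1]='d'->'i', delta=(9-4)*11^2 mod 127 = 97, hash=17+97 mod 127 = 114
Option C: s[0]='b'->'d', delta=(4-2)*11^3 mod 127 = 122, hash=17+122 mod 127 = 12
Option D: s[2]='d'->'e', delta=(5-4)*11^1 mod 127 = 11, hash=17+11 mod 127 = 28 <-- target

Answer: D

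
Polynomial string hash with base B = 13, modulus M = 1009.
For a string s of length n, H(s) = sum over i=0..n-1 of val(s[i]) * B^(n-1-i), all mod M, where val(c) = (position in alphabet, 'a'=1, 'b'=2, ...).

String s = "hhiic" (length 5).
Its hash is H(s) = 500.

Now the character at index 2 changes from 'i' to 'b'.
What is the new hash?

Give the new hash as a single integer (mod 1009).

val('i') = 9, val('b') = 2
Position k = 2, exponent = n-1-k = 2
B^2 mod M = 13^2 mod 1009 = 169
Delta = (2 - 9) * 169 mod 1009 = 835
New hash = (500 + 835) mod 1009 = 326

Answer: 326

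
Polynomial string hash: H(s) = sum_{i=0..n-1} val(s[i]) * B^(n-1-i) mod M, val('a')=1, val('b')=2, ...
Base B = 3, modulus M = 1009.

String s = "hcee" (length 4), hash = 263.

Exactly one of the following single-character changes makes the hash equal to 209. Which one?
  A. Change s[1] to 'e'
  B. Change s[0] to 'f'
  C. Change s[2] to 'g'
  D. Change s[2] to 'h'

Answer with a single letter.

Option A: s[1]='c'->'e', delta=(5-3)*3^2 mod 1009 = 18, hash=263+18 mod 1009 = 281
Option B: s[0]='h'->'f', delta=(6-8)*3^3 mod 1009 = 955, hash=263+955 mod 1009 = 209 <-- target
Option C: s[2]='e'->'g', delta=(7-5)*3^1 mod 1009 = 6, hash=263+6 mod 1009 = 269
Option D: s[2]='e'->'h', delta=(8-5)*3^1 mod 1009 = 9, hash=263+9 mod 1009 = 272

Answer: B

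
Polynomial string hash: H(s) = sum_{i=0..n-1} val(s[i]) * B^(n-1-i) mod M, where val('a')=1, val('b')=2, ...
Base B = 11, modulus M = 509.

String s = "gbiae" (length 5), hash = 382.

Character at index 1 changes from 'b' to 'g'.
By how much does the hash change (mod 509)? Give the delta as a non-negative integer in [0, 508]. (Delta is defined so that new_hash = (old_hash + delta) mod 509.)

Answer: 38

Derivation:
Delta formula: (val(new) - val(old)) * B^(n-1-k) mod M
  val('g') - val('b') = 7 - 2 = 5
  B^(n-1-k) = 11^3 mod 509 = 313
  Delta = 5 * 313 mod 509 = 38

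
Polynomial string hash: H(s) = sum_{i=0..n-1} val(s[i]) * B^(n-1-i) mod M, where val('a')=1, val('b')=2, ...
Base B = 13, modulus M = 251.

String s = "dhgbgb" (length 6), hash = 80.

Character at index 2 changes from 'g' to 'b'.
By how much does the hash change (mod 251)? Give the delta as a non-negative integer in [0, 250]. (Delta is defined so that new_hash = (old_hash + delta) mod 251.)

Answer: 59

Derivation:
Delta formula: (val(new) - val(old)) * B^(n-1-k) mod M
  val('b') - val('g') = 2 - 7 = -5
  B^(n-1-k) = 13^3 mod 251 = 189
  Delta = -5 * 189 mod 251 = 59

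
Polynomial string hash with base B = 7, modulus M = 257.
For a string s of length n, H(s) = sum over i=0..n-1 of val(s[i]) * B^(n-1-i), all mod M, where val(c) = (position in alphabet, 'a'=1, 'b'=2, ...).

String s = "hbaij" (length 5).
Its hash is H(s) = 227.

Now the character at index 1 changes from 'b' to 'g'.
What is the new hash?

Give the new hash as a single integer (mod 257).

Answer: 143

Derivation:
val('b') = 2, val('g') = 7
Position k = 1, exponent = n-1-k = 3
B^3 mod M = 7^3 mod 257 = 86
Delta = (7 - 2) * 86 mod 257 = 173
New hash = (227 + 173) mod 257 = 143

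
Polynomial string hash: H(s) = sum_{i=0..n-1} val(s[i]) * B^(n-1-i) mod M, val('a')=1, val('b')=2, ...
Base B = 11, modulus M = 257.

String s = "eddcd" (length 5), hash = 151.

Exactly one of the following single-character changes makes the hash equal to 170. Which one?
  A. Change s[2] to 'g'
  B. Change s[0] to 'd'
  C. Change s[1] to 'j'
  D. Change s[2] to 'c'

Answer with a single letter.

Option A: s[2]='d'->'g', delta=(7-4)*11^2 mod 257 = 106, hash=151+106 mod 257 = 0
Option B: s[0]='e'->'d', delta=(4-5)*11^4 mod 257 = 8, hash=151+8 mod 257 = 159
Option C: s[1]='d'->'j', delta=(10-4)*11^3 mod 257 = 19, hash=151+19 mod 257 = 170 <-- target
Option D: s[2]='d'->'c', delta=(3-4)*11^2 mod 257 = 136, hash=151+136 mod 257 = 30

Answer: C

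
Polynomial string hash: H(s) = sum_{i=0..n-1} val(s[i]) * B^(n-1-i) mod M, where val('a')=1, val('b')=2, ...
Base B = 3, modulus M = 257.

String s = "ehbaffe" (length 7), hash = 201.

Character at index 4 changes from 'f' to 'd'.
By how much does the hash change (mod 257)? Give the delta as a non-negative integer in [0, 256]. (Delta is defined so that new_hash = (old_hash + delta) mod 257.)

Delta formula: (val(new) - val(old)) * B^(n-1-k) mod M
  val('d') - val('f') = 4 - 6 = -2
  B^(n-1-k) = 3^2 mod 257 = 9
  Delta = -2 * 9 mod 257 = 239

Answer: 239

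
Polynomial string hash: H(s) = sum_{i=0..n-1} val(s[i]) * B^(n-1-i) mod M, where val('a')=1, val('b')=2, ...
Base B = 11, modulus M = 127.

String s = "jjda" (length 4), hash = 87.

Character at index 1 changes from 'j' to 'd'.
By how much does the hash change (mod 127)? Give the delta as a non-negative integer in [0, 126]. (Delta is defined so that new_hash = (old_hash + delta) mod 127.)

Answer: 36

Derivation:
Delta formula: (val(new) - val(old)) * B^(n-1-k) mod M
  val('d') - val('j') = 4 - 10 = -6
  B^(n-1-k) = 11^2 mod 127 = 121
  Delta = -6 * 121 mod 127 = 36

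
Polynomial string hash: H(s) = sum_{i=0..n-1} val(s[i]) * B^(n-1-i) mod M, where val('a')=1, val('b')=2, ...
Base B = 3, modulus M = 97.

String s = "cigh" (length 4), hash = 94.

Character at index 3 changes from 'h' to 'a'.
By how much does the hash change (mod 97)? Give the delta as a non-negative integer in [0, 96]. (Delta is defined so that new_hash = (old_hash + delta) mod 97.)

Delta formula: (val(new) - val(old)) * B^(n-1-k) mod M
  val('a') - val('h') = 1 - 8 = -7
  B^(n-1-k) = 3^0 mod 97 = 1
  Delta = -7 * 1 mod 97 = 90

Answer: 90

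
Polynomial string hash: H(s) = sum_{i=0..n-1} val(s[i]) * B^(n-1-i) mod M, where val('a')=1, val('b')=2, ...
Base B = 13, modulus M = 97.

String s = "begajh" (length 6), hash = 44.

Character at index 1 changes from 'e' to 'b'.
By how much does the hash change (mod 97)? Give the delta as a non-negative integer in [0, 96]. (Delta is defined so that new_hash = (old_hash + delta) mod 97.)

Answer: 65

Derivation:
Delta formula: (val(new) - val(old)) * B^(n-1-k) mod M
  val('b') - val('e') = 2 - 5 = -3
  B^(n-1-k) = 13^4 mod 97 = 43
  Delta = -3 * 43 mod 97 = 65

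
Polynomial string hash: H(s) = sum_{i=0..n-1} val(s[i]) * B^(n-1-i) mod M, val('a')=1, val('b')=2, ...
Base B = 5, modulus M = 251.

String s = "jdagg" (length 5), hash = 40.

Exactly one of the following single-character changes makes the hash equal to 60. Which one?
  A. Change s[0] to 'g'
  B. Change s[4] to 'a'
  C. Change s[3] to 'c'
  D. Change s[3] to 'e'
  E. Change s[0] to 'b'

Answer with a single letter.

Answer: E

Derivation:
Option A: s[0]='j'->'g', delta=(7-10)*5^4 mod 251 = 133, hash=40+133 mod 251 = 173
Option B: s[4]='g'->'a', delta=(1-7)*5^0 mod 251 = 245, hash=40+245 mod 251 = 34
Option C: s[3]='g'->'c', delta=(3-7)*5^1 mod 251 = 231, hash=40+231 mod 251 = 20
Option D: s[3]='g'->'e', delta=(5-7)*5^1 mod 251 = 241, hash=40+241 mod 251 = 30
Option E: s[0]='j'->'b', delta=(2-10)*5^4 mod 251 = 20, hash=40+20 mod 251 = 60 <-- target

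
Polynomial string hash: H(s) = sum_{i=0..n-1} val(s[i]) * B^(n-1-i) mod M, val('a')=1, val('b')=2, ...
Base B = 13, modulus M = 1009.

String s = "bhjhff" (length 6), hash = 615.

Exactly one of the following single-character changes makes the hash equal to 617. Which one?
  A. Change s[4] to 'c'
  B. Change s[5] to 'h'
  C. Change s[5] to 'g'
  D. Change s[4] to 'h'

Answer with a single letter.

Option A: s[4]='f'->'c', delta=(3-6)*13^1 mod 1009 = 970, hash=615+970 mod 1009 = 576
Option B: s[5]='f'->'h', delta=(8-6)*13^0 mod 1009 = 2, hash=615+2 mod 1009 = 617 <-- target
Option C: s[5]='f'->'g', delta=(7-6)*13^0 mod 1009 = 1, hash=615+1 mod 1009 = 616
Option D: s[4]='f'->'h', delta=(8-6)*13^1 mod 1009 = 26, hash=615+26 mod 1009 = 641

Answer: B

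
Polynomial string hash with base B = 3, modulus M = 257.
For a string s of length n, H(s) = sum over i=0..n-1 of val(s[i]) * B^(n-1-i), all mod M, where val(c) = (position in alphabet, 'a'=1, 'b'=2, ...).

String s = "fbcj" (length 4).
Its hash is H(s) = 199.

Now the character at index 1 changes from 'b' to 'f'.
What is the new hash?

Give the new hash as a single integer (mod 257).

Answer: 235

Derivation:
val('b') = 2, val('f') = 6
Position k = 1, exponent = n-1-k = 2
B^2 mod M = 3^2 mod 257 = 9
Delta = (6 - 2) * 9 mod 257 = 36
New hash = (199 + 36) mod 257 = 235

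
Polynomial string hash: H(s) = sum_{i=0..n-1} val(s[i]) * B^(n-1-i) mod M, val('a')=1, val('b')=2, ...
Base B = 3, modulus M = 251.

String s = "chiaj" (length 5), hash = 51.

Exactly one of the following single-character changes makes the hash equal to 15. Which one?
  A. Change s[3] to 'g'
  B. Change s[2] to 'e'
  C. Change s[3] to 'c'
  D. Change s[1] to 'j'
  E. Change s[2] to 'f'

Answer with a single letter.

Answer: B

Derivation:
Option A: s[3]='a'->'g', delta=(7-1)*3^1 mod 251 = 18, hash=51+18 mod 251 = 69
Option B: s[2]='i'->'e', delta=(5-9)*3^2 mod 251 = 215, hash=51+215 mod 251 = 15 <-- target
Option C: s[3]='a'->'c', delta=(3-1)*3^1 mod 251 = 6, hash=51+6 mod 251 = 57
Option D: s[1]='h'->'j', delta=(10-8)*3^3 mod 251 = 54, hash=51+54 mod 251 = 105
Option E: s[2]='i'->'f', delta=(6-9)*3^2 mod 251 = 224, hash=51+224 mod 251 = 24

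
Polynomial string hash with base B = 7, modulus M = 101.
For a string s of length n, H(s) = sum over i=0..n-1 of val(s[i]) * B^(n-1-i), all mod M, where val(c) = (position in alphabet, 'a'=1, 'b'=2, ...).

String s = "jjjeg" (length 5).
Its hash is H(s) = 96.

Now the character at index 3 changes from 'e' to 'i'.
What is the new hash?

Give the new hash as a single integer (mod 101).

val('e') = 5, val('i') = 9
Position k = 3, exponent = n-1-k = 1
B^1 mod M = 7^1 mod 101 = 7
Delta = (9 - 5) * 7 mod 101 = 28
New hash = (96 + 28) mod 101 = 23

Answer: 23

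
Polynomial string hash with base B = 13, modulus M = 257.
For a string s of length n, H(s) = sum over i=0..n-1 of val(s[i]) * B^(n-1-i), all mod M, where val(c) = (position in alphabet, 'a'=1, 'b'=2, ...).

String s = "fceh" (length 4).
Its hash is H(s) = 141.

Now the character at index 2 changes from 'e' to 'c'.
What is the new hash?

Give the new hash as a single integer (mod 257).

Answer: 115

Derivation:
val('e') = 5, val('c') = 3
Position k = 2, exponent = n-1-k = 1
B^1 mod M = 13^1 mod 257 = 13
Delta = (3 - 5) * 13 mod 257 = 231
New hash = (141 + 231) mod 257 = 115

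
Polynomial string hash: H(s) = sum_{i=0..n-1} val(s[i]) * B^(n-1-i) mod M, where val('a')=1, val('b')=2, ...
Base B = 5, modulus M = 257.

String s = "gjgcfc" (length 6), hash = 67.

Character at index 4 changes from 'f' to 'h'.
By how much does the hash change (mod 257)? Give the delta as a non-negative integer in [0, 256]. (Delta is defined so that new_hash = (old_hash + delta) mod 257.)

Answer: 10

Derivation:
Delta formula: (val(new) - val(old)) * B^(n-1-k) mod M
  val('h') - val('f') = 8 - 6 = 2
  B^(n-1-k) = 5^1 mod 257 = 5
  Delta = 2 * 5 mod 257 = 10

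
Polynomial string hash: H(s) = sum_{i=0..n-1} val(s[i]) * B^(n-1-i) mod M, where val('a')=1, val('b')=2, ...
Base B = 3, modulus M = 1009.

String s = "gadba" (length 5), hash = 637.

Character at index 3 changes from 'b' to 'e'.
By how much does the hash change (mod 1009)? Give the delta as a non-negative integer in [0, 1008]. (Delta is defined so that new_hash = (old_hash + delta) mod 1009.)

Delta formula: (val(new) - val(old)) * B^(n-1-k) mod M
  val('e') - val('b') = 5 - 2 = 3
  B^(n-1-k) = 3^1 mod 1009 = 3
  Delta = 3 * 3 mod 1009 = 9

Answer: 9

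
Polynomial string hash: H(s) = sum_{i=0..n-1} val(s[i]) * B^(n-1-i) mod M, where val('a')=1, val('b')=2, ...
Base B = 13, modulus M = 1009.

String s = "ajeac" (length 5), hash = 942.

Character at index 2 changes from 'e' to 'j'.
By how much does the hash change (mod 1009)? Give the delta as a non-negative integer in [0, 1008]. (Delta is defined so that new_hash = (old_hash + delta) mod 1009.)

Answer: 845

Derivation:
Delta formula: (val(new) - val(old)) * B^(n-1-k) mod M
  val('j') - val('e') = 10 - 5 = 5
  B^(n-1-k) = 13^2 mod 1009 = 169
  Delta = 5 * 169 mod 1009 = 845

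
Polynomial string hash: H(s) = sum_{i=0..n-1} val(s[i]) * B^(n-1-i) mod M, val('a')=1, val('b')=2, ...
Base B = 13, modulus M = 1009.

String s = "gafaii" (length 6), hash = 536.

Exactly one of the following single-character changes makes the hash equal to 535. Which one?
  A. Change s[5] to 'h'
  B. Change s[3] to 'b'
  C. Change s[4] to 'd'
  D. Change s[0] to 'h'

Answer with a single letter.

Answer: A

Derivation:
Option A: s[5]='i'->'h', delta=(8-9)*13^0 mod 1009 = 1008, hash=536+1008 mod 1009 = 535 <-- target
Option B: s[3]='a'->'b', delta=(2-1)*13^2 mod 1009 = 169, hash=536+169 mod 1009 = 705
Option C: s[4]='i'->'d', delta=(4-9)*13^1 mod 1009 = 944, hash=536+944 mod 1009 = 471
Option D: s[0]='g'->'h', delta=(8-7)*13^5 mod 1009 = 990, hash=536+990 mod 1009 = 517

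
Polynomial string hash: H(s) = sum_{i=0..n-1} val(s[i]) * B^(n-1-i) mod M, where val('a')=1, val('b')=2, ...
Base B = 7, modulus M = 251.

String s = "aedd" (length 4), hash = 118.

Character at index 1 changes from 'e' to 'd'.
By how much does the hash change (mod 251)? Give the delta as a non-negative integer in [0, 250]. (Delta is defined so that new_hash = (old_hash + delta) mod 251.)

Answer: 202

Derivation:
Delta formula: (val(new) - val(old)) * B^(n-1-k) mod M
  val('d') - val('e') = 4 - 5 = -1
  B^(n-1-k) = 7^2 mod 251 = 49
  Delta = -1 * 49 mod 251 = 202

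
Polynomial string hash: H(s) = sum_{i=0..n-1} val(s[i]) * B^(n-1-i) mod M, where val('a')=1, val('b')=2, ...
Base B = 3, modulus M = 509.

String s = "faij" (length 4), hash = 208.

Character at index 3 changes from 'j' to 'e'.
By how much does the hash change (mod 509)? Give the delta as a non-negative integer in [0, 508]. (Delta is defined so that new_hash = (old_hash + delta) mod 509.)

Delta formula: (val(new) - val(old)) * B^(n-1-k) mod M
  val('e') - val('j') = 5 - 10 = -5
  B^(n-1-k) = 3^0 mod 509 = 1
  Delta = -5 * 1 mod 509 = 504

Answer: 504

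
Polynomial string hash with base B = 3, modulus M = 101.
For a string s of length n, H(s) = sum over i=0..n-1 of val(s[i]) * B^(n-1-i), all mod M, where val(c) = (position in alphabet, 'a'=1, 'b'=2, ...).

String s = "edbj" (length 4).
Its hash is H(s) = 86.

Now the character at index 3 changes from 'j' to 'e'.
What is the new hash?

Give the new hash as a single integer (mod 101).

Answer: 81

Derivation:
val('j') = 10, val('e') = 5
Position k = 3, exponent = n-1-k = 0
B^0 mod M = 3^0 mod 101 = 1
Delta = (5 - 10) * 1 mod 101 = 96
New hash = (86 + 96) mod 101 = 81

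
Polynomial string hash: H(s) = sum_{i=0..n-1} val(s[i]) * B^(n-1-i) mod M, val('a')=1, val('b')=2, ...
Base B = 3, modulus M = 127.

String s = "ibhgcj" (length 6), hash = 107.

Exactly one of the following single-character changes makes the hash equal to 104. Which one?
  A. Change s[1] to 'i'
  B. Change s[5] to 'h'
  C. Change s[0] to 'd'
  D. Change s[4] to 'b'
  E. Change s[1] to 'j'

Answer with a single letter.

Answer: D

Derivation:
Option A: s[1]='b'->'i', delta=(9-2)*3^4 mod 127 = 59, hash=107+59 mod 127 = 39
Option B: s[5]='j'->'h', delta=(8-10)*3^0 mod 127 = 125, hash=107+125 mod 127 = 105
Option C: s[0]='i'->'d', delta=(4-9)*3^5 mod 127 = 55, hash=107+55 mod 127 = 35
Option D: s[4]='c'->'b', delta=(2-3)*3^1 mod 127 = 124, hash=107+124 mod 127 = 104 <-- target
Option E: s[1]='b'->'j', delta=(10-2)*3^4 mod 127 = 13, hash=107+13 mod 127 = 120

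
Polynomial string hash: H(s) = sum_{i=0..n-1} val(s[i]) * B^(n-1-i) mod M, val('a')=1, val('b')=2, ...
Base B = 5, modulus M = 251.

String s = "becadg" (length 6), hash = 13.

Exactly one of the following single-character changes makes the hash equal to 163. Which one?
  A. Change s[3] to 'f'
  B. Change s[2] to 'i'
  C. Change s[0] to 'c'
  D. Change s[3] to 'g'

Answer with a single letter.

Option A: s[3]='a'->'f', delta=(6-1)*5^2 mod 251 = 125, hash=13+125 mod 251 = 138
Option B: s[2]='c'->'i', delta=(9-3)*5^3 mod 251 = 248, hash=13+248 mod 251 = 10
Option C: s[0]='b'->'c', delta=(3-2)*5^5 mod 251 = 113, hash=13+113 mod 251 = 126
Option D: s[3]='a'->'g', delta=(7-1)*5^2 mod 251 = 150, hash=13+150 mod 251 = 163 <-- target

Answer: D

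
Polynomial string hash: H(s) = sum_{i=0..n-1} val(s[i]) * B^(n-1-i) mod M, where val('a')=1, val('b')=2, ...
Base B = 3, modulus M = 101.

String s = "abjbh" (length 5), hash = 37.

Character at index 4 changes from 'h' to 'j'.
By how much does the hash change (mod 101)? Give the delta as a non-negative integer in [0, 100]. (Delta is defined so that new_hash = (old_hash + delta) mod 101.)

Answer: 2

Derivation:
Delta formula: (val(new) - val(old)) * B^(n-1-k) mod M
  val('j') - val('h') = 10 - 8 = 2
  B^(n-1-k) = 3^0 mod 101 = 1
  Delta = 2 * 1 mod 101 = 2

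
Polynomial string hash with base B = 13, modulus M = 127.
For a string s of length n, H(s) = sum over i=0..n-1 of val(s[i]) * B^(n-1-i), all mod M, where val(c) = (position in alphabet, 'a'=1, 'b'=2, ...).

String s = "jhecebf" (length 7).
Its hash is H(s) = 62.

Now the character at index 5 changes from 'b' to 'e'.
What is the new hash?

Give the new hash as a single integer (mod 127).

Answer: 101

Derivation:
val('b') = 2, val('e') = 5
Position k = 5, exponent = n-1-k = 1
B^1 mod M = 13^1 mod 127 = 13
Delta = (5 - 2) * 13 mod 127 = 39
New hash = (62 + 39) mod 127 = 101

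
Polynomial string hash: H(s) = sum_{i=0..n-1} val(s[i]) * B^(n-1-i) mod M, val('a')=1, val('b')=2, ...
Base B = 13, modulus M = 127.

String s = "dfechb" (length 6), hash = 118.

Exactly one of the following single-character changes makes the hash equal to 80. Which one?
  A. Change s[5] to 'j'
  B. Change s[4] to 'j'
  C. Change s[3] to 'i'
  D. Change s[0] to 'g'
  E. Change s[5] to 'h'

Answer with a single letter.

Answer: D

Derivation:
Option A: s[5]='b'->'j', delta=(10-2)*13^0 mod 127 = 8, hash=118+8 mod 127 = 126
Option B: s[4]='h'->'j', delta=(10-8)*13^1 mod 127 = 26, hash=118+26 mod 127 = 17
Option C: s[3]='c'->'i', delta=(9-3)*13^2 mod 127 = 125, hash=118+125 mod 127 = 116
Option D: s[0]='d'->'g', delta=(7-4)*13^5 mod 127 = 89, hash=118+89 mod 127 = 80 <-- target
Option E: s[5]='b'->'h', delta=(8-2)*13^0 mod 127 = 6, hash=118+6 mod 127 = 124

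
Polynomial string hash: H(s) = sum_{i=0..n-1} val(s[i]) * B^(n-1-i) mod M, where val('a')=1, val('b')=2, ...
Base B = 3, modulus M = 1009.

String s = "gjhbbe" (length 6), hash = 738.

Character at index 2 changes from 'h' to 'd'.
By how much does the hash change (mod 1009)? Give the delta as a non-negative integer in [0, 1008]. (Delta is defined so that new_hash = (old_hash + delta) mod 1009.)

Delta formula: (val(new) - val(old)) * B^(n-1-k) mod M
  val('d') - val('h') = 4 - 8 = -4
  B^(n-1-k) = 3^3 mod 1009 = 27
  Delta = -4 * 27 mod 1009 = 901

Answer: 901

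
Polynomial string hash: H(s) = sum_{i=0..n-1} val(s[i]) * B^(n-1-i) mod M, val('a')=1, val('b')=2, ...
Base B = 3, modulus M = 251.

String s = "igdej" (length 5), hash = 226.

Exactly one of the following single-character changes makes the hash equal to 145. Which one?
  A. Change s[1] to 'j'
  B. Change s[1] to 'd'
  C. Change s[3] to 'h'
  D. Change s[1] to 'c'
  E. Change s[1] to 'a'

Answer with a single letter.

Answer: B

Derivation:
Option A: s[1]='g'->'j', delta=(10-7)*3^3 mod 251 = 81, hash=226+81 mod 251 = 56
Option B: s[1]='g'->'d', delta=(4-7)*3^3 mod 251 = 170, hash=226+170 mod 251 = 145 <-- target
Option C: s[3]='e'->'h', delta=(8-5)*3^1 mod 251 = 9, hash=226+9 mod 251 = 235
Option D: s[1]='g'->'c', delta=(3-7)*3^3 mod 251 = 143, hash=226+143 mod 251 = 118
Option E: s[1]='g'->'a', delta=(1-7)*3^3 mod 251 = 89, hash=226+89 mod 251 = 64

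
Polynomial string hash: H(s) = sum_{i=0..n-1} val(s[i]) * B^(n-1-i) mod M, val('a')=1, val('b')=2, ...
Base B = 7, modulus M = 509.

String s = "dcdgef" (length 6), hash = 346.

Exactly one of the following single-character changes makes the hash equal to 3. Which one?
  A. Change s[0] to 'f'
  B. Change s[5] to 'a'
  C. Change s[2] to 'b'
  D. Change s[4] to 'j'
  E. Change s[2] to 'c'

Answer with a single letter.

Option A: s[0]='d'->'f', delta=(6-4)*7^5 mod 509 = 20, hash=346+20 mod 509 = 366
Option B: s[5]='f'->'a', delta=(1-6)*7^0 mod 509 = 504, hash=346+504 mod 509 = 341
Option C: s[2]='d'->'b', delta=(2-4)*7^3 mod 509 = 332, hash=346+332 mod 509 = 169
Option D: s[4]='e'->'j', delta=(10-5)*7^1 mod 509 = 35, hash=346+35 mod 509 = 381
Option E: s[2]='d'->'c', delta=(3-4)*7^3 mod 509 = 166, hash=346+166 mod 509 = 3 <-- target

Answer: E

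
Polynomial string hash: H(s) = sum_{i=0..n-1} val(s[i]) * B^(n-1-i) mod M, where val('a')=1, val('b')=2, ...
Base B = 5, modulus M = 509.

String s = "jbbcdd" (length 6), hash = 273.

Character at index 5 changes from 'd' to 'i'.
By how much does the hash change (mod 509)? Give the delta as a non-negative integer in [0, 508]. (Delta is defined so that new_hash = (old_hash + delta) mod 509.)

Delta formula: (val(new) - val(old)) * B^(n-1-k) mod M
  val('i') - val('d') = 9 - 4 = 5
  B^(n-1-k) = 5^0 mod 509 = 1
  Delta = 5 * 1 mod 509 = 5

Answer: 5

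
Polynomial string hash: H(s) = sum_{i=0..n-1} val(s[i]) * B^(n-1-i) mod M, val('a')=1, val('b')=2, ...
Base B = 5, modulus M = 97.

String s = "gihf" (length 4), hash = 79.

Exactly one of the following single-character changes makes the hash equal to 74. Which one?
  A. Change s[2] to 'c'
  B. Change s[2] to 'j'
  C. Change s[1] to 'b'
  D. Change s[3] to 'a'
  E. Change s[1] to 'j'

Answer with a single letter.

Option A: s[2]='h'->'c', delta=(3-8)*5^1 mod 97 = 72, hash=79+72 mod 97 = 54
Option B: s[2]='h'->'j', delta=(10-8)*5^1 mod 97 = 10, hash=79+10 mod 97 = 89
Option C: s[1]='i'->'b', delta=(2-9)*5^2 mod 97 = 19, hash=79+19 mod 97 = 1
Option D: s[3]='f'->'a', delta=(1-6)*5^0 mod 97 = 92, hash=79+92 mod 97 = 74 <-- target
Option E: s[1]='i'->'j', delta=(10-9)*5^2 mod 97 = 25, hash=79+25 mod 97 = 7

Answer: D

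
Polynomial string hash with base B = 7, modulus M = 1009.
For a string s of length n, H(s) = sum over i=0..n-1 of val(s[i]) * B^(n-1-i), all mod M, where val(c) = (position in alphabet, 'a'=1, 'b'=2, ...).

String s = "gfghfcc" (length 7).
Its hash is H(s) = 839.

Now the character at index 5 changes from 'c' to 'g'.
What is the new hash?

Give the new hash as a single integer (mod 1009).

Answer: 867

Derivation:
val('c') = 3, val('g') = 7
Position k = 5, exponent = n-1-k = 1
B^1 mod M = 7^1 mod 1009 = 7
Delta = (7 - 3) * 7 mod 1009 = 28
New hash = (839 + 28) mod 1009 = 867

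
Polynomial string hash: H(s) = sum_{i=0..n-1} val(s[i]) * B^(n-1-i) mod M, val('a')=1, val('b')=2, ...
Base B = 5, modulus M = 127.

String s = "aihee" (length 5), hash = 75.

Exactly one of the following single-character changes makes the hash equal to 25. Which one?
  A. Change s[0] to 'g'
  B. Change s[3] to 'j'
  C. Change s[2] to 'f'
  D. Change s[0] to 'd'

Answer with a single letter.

Answer: C

Derivation:
Option A: s[0]='a'->'g', delta=(7-1)*5^4 mod 127 = 67, hash=75+67 mod 127 = 15
Option B: s[3]='e'->'j', delta=(10-5)*5^1 mod 127 = 25, hash=75+25 mod 127 = 100
Option C: s[2]='h'->'f', delta=(6-8)*5^2 mod 127 = 77, hash=75+77 mod 127 = 25 <-- target
Option D: s[0]='a'->'d', delta=(4-1)*5^4 mod 127 = 97, hash=75+97 mod 127 = 45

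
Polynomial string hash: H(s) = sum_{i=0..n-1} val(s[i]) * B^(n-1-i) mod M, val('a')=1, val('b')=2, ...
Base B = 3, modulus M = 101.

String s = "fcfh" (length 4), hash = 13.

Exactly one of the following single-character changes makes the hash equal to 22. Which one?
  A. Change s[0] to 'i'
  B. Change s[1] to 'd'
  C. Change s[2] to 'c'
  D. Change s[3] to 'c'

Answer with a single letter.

Answer: B

Derivation:
Option A: s[0]='f'->'i', delta=(9-6)*3^3 mod 101 = 81, hash=13+81 mod 101 = 94
Option B: s[1]='c'->'d', delta=(4-3)*3^2 mod 101 = 9, hash=13+9 mod 101 = 22 <-- target
Option C: s[2]='f'->'c', delta=(3-6)*3^1 mod 101 = 92, hash=13+92 mod 101 = 4
Option D: s[3]='h'->'c', delta=(3-8)*3^0 mod 101 = 96, hash=13+96 mod 101 = 8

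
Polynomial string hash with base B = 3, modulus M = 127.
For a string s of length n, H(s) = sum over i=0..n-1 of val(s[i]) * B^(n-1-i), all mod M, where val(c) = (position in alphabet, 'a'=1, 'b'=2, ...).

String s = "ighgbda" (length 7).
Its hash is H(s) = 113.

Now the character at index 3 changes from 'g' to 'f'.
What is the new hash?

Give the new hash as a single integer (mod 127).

Answer: 86

Derivation:
val('g') = 7, val('f') = 6
Position k = 3, exponent = n-1-k = 3
B^3 mod M = 3^3 mod 127 = 27
Delta = (6 - 7) * 27 mod 127 = 100
New hash = (113 + 100) mod 127 = 86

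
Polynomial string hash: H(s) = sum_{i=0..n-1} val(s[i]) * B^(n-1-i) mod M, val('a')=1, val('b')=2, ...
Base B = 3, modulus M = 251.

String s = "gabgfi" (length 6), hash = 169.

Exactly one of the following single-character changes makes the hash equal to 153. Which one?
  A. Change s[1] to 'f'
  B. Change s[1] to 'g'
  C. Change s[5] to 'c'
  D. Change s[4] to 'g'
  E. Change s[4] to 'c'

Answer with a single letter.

Answer: B

Derivation:
Option A: s[1]='a'->'f', delta=(6-1)*3^4 mod 251 = 154, hash=169+154 mod 251 = 72
Option B: s[1]='a'->'g', delta=(7-1)*3^4 mod 251 = 235, hash=169+235 mod 251 = 153 <-- target
Option C: s[5]='i'->'c', delta=(3-9)*3^0 mod 251 = 245, hash=169+245 mod 251 = 163
Option D: s[4]='f'->'g', delta=(7-6)*3^1 mod 251 = 3, hash=169+3 mod 251 = 172
Option E: s[4]='f'->'c', delta=(3-6)*3^1 mod 251 = 242, hash=169+242 mod 251 = 160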